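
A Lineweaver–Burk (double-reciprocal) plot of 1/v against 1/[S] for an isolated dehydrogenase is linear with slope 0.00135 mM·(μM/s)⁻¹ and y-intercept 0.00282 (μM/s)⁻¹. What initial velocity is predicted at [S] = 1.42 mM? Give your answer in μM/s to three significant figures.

The y-intercept is 1/Vmax, so Vmax = 1/0.00282 = 355 μM/s.
The slope is Km/Vmax, so Km = 0.00135 × 355 = 0.479 mM.
Then v = 355 × 1.42/(0.479 + 1.42) = 265 μM/s.

265 μM/s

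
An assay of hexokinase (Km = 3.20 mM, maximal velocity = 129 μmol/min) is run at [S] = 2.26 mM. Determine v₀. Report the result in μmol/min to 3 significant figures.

53.4 μmol/min

v = Vmax·[S]/(Km + [S]) = 129 × 2.26 / (3.20 + 2.26)
  = 291.5 / 5.460 = 53.4 μmol/min.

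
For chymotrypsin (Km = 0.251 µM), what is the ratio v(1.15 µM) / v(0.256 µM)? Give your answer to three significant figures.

1.63

The fractional saturations are [S]/(Km+[S]) = 0.256/0.5070 = 0.5049 and 1.15/1.401 = 0.8208.
v₂/v₁ is just their ratio: 0.8208/0.5049 = 1.63.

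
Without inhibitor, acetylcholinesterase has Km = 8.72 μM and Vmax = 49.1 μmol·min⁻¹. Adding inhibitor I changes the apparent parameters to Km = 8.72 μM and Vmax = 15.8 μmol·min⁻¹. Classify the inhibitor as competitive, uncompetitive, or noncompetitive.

noncompetitive

Vmax decreases (49.1 → 15.8 μmol·min⁻¹) while Km is unchanged — pure noncompetitive inhibition.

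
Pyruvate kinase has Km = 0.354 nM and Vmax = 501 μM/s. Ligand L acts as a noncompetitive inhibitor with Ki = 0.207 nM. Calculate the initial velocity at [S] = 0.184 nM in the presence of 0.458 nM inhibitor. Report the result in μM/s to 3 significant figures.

α = 1 + [I]/Ki = 1 + 0.458/0.207 = 3.213.
For a noncompetitive inhibitor, Vmax is reduced to Vmax/α while Km is unchanged: Km,app = 0.354 nM, Vmax,app = 156 μM/s.
v = Vmax,app·[S]/(Km,app + [S]) = 156 × 0.184/(0.354 + 0.184) = 53.3 μM/s.

53.3 μM/s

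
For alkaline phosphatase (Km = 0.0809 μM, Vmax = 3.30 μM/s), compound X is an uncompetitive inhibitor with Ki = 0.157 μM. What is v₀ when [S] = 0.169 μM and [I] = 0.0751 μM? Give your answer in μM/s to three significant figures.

With α = 1 + [I]/Ki = 1 + 0.0751/0.157 = 1.478, the uncompetitive rate law is v = (Vmax/α)·[S] / (Km/α + [S]).
v = (3.30/1.478)×0.169 / (0.0809/1.478 + 0.169) = 0.3772/0.2237 = 1.69 μM/s.

1.69 μM/s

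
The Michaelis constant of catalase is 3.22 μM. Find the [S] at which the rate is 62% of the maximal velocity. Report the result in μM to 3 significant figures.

5.25 μM

v/Vmax = [S]/(Km+[S]) = 0.62, so [S] = Km·0.62/(1 − 0.62) = 3.22 × 1.632.
[S] = 5.25 μM.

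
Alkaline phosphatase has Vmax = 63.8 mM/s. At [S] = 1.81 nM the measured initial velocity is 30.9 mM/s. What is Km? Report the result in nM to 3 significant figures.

1.93 nM

From v = Vmax[S]/(Km+[S]), Km = [S](Vmax − v)/v.
Km = 1.81 × (63.8 − 30.9) / 30.9 = 59.55/30.9 = 1.93 nM.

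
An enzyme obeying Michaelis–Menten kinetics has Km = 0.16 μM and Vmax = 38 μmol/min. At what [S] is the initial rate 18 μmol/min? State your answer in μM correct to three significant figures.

0.144 μM

The required fractional saturation is v/Vmax = 18/38 = 0.4737.
Then [S]/(Km+[S]) = 0.4737 ⇒ [S] = 0.16 × 0.4737/(1 − 0.4737) = 0.144 μM.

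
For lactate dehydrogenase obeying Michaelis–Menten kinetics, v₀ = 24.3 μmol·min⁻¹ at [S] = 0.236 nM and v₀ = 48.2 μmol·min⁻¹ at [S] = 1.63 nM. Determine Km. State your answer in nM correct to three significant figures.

0.326 nM

In reciprocal form, 1/v = (Km/Vmax)·(1/[S]) + 1/Vmax. The two points give (1/[S], 1/v) = (4.237, 0.04115) and (0.6135, 0.02075).
Slope = (0.04115 − 0.02075)/(4.237 − 0.6135) = 0.005631; intercept = 0.04115 − 0.005631×4.237 = 0.01729.
Vmax = 1/intercept = 57.8 μmol·min⁻¹; Km = slope × Vmax = 0.005631 × 57.8 = 0.326 nM.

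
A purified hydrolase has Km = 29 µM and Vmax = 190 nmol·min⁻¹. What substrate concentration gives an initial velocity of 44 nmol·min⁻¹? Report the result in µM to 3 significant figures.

8.74 µM

Rearranging v = Vmax[S]/(Km+[S]) gives [S] = Km·v/(Vmax − v).
[S] = 29 × 44 / (190 − 44) = 1276/146.0 = 8.74 µM.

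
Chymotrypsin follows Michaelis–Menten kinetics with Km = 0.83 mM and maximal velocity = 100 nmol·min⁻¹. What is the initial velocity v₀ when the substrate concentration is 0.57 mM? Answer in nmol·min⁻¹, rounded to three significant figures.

40.7 nmol·min⁻¹

[S]/(Km+[S]) = 0.57/1.400 = 0.4071, the fractional saturation.
v = 0.4071 × Vmax = 0.4071 × 100 = 40.7 nmol·min⁻¹.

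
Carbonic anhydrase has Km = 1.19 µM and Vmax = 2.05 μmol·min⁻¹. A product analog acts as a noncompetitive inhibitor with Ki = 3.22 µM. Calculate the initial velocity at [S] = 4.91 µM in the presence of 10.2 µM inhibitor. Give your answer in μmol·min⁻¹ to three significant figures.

0.396 μmol·min⁻¹

With α = 1 + [I]/Ki = 1 + 10.2/3.22 = 4.168, the noncompetitive rate law is v = (Vmax/α)·[S] / (Km + [S]).
v = (2.05/4.168)×4.91 / (1.19 + 4.91) = 2.415/6.100 = 0.396 μmol·min⁻¹.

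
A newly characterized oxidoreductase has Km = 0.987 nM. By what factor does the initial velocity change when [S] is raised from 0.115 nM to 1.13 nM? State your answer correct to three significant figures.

5.11

The fractional saturations are [S]/(Km+[S]) = 0.115/1.102 = 0.1044 and 1.13/2.117 = 0.5338.
v₂/v₁ is just their ratio: 0.5338/0.1044 = 5.11.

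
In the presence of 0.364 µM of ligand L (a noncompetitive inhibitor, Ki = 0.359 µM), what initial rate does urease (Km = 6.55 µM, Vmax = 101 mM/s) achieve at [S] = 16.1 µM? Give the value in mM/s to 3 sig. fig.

α = 1 + [I]/Ki = 1 + 0.364/0.359 = 2.014.
For a noncompetitive inhibitor, Vmax is reduced to Vmax/α while Km is unchanged: Km,app = 6.55 µM, Vmax,app = 50.2 mM/s.
v = Vmax,app·[S]/(Km,app + [S]) = 50.2 × 16.1/(6.55 + 16.1) = 35.6 mM/s.

35.6 mM/s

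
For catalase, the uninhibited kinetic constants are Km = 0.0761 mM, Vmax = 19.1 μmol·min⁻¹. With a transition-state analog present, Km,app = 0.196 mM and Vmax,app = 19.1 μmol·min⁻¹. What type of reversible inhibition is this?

Km increases (0.0761 → 0.196 mM) while Vmax is unchanged — the hallmark of competitive inhibition.

competitive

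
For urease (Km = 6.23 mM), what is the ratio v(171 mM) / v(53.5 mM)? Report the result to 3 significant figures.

The fractional saturations are [S]/(Km+[S]) = 53.5/59.73 = 0.8957 and 171/177.2 = 0.9648.
v₂/v₁ is just their ratio: 0.9648/0.8957 = 1.08.

1.08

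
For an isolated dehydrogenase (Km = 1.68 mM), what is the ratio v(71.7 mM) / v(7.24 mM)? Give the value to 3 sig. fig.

Since Vmax cancels, v₂/v₁ = [S]₂(Km+[S]₁) / [S]₁(Km+[S]₂).
= 71.7×(1.68+7.24) / (7.24×(1.68+71.7)) = 639.6/531.3 = 1.20.

1.20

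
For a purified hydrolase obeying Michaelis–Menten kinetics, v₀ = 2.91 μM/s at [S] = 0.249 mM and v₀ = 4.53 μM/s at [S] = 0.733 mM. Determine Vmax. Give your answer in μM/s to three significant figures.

From v = Vmax[S]/(Km+[S]), each point gives Vmax = v(Km+[S])/[S].
Equating: 2.91(Km+0.249)/0.249 = 4.53(Km+0.733)/0.733.
11.69·Km + 2.91 = 6.180·Km + 4.53, so (11.69 − 6.180)·Km = 4.53 − 2.91.
Km = 1.620/5.507 = 0.294 mM; then Vmax = 2.91(0.294+0.249)/0.249 = 6.35 μM/s.

6.35 μM/s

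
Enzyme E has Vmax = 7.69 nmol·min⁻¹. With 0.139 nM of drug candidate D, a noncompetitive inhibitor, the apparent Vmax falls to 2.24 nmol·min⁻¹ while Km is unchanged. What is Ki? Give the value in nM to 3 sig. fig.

Noncompetitive: Vmax,app = Vmax/α with α = 1 + [I]/Ki.
α = Vmax/Vmax,app = 7.69/2.24 = 3.433.
Ki = [I]/(α − 1) = 0.139/2.433 = 0.0571 nM.

0.0571 nM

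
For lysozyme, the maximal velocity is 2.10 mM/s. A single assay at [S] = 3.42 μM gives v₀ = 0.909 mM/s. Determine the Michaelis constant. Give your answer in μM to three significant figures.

4.48 μM

v/Vmax = 0.909/2.10 = 0.4329 = [S]/(Km+[S]).
So Km + [S] = [S]/0.4329 = 7.901 μM, giving Km = 7.901 − 3.42 = 4.48 μM.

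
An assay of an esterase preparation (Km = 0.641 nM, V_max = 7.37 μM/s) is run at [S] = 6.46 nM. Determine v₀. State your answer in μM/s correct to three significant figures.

v = Vmax·[S]/(Km + [S]) = 7.37 × 6.46 / (0.641 + 6.46)
  = 47.61 / 7.101 = 6.70 μM/s.

6.70 μM/s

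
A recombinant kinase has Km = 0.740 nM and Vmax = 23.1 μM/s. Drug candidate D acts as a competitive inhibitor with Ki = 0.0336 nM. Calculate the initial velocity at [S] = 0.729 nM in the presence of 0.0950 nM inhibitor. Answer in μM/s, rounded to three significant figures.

4.73 μM/s

With α = 1 + [I]/Ki = 1 + 0.0950/0.0336 = 3.827, the competitive rate law is v = Vmax[S] / (αKm + [S]).
v = 23.1×0.729 / (3.827×0.740 + 0.729) = 16.84/3.561 = 4.73 μM/s.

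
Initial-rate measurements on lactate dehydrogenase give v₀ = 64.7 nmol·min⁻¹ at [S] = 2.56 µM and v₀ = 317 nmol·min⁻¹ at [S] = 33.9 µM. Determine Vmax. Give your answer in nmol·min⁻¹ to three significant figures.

In reciprocal form, 1/v = (Km/Vmax)·(1/[S]) + 1/Vmax. The two points give (1/[S], 1/v) = (0.3906, 0.01546) and (0.02950, 0.003155).
Slope = (0.01546 − 0.003155)/(0.3906 − 0.02950) = 0.03406; intercept = 0.01546 − 0.03406×0.3906 = 0.002150.
Vmax = 1/intercept = 465 nmol·min⁻¹; Km = slope × Vmax = 0.03406 × 465 = 15.8 µM.

465 nmol·min⁻¹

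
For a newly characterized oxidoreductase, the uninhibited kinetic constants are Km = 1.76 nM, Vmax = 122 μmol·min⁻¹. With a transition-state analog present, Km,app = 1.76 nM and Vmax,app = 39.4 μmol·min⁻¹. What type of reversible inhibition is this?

noncompetitive

Vmax decreases (122 → 39.4 μmol·min⁻¹) while Km is unchanged — pure noncompetitive inhibition.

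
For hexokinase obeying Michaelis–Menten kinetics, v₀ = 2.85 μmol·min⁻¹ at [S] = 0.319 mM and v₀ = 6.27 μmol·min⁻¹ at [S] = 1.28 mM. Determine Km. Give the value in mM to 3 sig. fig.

From v = Vmax[S]/(Km+[S]), each point gives Vmax = v(Km+[S])/[S].
Equating: 2.85(Km+0.319)/0.319 = 6.27(Km+1.28)/1.28.
8.934·Km + 2.85 = 4.898·Km + 6.27, so (8.934 − 4.898)·Km = 6.27 − 2.85.
Km = 3.420/4.036 = 0.847 mM; then Vmax = 2.85(0.847+0.319)/0.319 = 10.4 μmol·min⁻¹.

0.847 mM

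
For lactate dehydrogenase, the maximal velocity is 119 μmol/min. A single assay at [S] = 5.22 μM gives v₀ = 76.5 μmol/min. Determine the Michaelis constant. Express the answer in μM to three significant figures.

From v = Vmax[S]/(Km+[S]), Km = [S](Vmax − v)/v.
Km = 5.22 × (119 − 76.5) / 76.5 = 221.8/76.5 = 2.90 μM.

2.90 μM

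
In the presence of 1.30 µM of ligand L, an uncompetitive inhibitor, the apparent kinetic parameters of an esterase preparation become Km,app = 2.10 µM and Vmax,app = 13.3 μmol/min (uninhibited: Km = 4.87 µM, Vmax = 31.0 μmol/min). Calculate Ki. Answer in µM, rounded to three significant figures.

Uncompetitive: Vmax,app = Vmax/α (and Km,app = Km/α) with α = 1 + [I]/Ki.
α = Vmax/Vmax,app = 31.0/13.3 = 2.331.
Ki = [I]/(α − 1) = 1.30/1.331 = 0.977 µM.

0.977 µM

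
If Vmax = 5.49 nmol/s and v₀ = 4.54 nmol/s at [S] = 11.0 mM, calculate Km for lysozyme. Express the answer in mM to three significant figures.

2.30 mM

v/Vmax = 4.54/5.49 = 0.8270 = [S]/(Km+[S]).
So Km + [S] = [S]/0.8270 = 13.30 mM, giving Km = 13.30 − 11.0 = 2.30 mM.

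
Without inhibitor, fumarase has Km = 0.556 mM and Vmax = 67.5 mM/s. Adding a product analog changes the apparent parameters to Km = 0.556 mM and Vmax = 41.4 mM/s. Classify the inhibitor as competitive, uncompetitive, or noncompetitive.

noncompetitive

Vmax decreases (67.5 → 41.4 mM/s) while Km is unchanged — pure noncompetitive inhibition.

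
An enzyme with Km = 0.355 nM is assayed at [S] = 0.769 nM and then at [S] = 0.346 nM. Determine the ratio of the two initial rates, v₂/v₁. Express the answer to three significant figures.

0.721

Since Vmax cancels, v₂/v₁ = [S]₂(Km+[S]₁) / [S]₁(Km+[S]₂).
= 0.346×(0.355+0.769) / (0.769×(0.355+0.346)) = 0.3889/0.5391 = 0.721.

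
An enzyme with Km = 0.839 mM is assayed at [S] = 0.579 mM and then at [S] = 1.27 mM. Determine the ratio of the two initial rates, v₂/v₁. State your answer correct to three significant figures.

Since Vmax cancels, v₂/v₁ = [S]₂(Km+[S]₁) / [S]₁(Km+[S]₂).
= 1.27×(0.839+0.579) / (0.579×(0.839+1.27)) = 1.801/1.221 = 1.47.

1.47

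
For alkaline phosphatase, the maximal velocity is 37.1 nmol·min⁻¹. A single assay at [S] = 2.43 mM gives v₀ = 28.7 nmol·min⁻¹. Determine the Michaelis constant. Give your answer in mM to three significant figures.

0.711 mM

From v = Vmax[S]/(Km+[S]), Km = [S](Vmax − v)/v.
Km = 2.43 × (37.1 − 28.7) / 28.7 = 20.41/28.7 = 0.711 mM.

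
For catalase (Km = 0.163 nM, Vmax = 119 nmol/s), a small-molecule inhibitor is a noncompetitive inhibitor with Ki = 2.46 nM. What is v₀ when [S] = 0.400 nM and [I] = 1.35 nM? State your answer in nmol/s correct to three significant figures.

With α = 1 + [I]/Ki = 1 + 1.35/2.46 = 1.549, the noncompetitive rate law is v = (Vmax/α)·[S] / (Km + [S]).
v = (119/1.549)×0.400 / (0.163 + 0.400) = 30.73/0.5630 = 54.6 nmol/s.

54.6 nmol/s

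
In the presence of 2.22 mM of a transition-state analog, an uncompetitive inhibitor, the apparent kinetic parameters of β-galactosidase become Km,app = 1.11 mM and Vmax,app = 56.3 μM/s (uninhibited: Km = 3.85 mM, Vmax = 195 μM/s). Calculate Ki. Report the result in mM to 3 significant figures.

0.901 mM

Uncompetitive: Vmax,app = Vmax/α (and Km,app = Km/α) with α = 1 + [I]/Ki.
α = Vmax/Vmax,app = 195/56.3 = 3.464.
Ki = [I]/(α − 1) = 2.22/2.464 = 0.901 mM.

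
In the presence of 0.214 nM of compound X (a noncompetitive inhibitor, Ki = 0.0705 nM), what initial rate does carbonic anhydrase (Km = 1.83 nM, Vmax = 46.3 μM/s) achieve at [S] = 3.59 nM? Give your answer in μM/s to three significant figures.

α = 1 + [I]/Ki = 1 + 0.214/0.0705 = 4.035.
For a noncompetitive inhibitor, Vmax is reduced to Vmax/α while Km is unchanged: Km,app = 1.83 nM, Vmax,app = 11.5 μM/s.
v = Vmax,app·[S]/(Km,app + [S]) = 11.5 × 3.59/(1.83 + 3.59) = 7.60 μM/s.

7.60 μM/s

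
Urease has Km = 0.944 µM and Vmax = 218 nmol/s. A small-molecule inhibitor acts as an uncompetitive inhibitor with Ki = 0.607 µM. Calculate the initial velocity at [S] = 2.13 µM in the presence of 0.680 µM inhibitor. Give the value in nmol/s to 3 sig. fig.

α = 1 + [I]/Ki = 1 + 0.680/0.607 = 2.120.
For an uncompetitive inhibitor, both parameters are divided by α, giving Vmax/α and Km/α: Km,app = 0.445 µM, Vmax,app = 103 nmol/s.
v = Vmax,app·[S]/(Km,app + [S]) = 103 × 2.13/(0.445 + 2.13) = 85.0 nmol/s.

85.0 nmol/s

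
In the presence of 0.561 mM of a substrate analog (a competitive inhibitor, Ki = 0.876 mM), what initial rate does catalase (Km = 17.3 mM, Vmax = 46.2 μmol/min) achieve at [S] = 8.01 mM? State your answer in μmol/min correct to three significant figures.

10.2 μmol/min

With α = 1 + [I]/Ki = 1 + 0.561/0.876 = 1.640, the competitive rate law is v = Vmax[S] / (αKm + [S]).
v = 46.2×8.01 / (1.640×17.3 + 8.01) = 370.1/36.39 = 10.2 μmol/min.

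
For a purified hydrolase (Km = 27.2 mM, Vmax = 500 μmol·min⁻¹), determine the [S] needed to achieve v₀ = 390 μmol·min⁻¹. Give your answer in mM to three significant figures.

96.4 mM

Rearranging v = Vmax[S]/(Km+[S]) gives [S] = Km·v/(Vmax − v).
[S] = 27.2 × 390 / (500 − 390) = 10610/110.0 = 96.4 mM.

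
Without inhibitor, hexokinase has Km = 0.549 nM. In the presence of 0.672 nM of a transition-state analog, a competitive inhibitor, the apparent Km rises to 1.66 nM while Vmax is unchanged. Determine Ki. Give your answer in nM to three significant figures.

Competitive: Km,app = α·Km with α = 1 + [I]/Ki.
α = Km,app/Km = 1.66/0.549 = 3.024.
Since α = 1 + [I]/Ki, [I]/Ki = 3.024 − 1 = 2.024 and Ki = 0.672/2.024 = 0.332 nM.

0.332 nM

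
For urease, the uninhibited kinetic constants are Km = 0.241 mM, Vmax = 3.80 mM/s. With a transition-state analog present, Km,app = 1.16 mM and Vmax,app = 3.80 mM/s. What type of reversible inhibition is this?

competitive

Km increases (0.241 → 1.16 mM) while Vmax is unchanged — the hallmark of competitive inhibition.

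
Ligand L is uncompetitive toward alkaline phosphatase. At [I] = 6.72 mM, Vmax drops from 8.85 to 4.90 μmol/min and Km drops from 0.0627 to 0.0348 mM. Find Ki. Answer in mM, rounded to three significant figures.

8.34 mM

Uncompetitive: Vmax,app = Vmax/α (and Km,app = Km/α) with α = 1 + [I]/Ki.
α = Vmax/Vmax,app = 8.85/4.90 = 1.806.
Since α = 1 + [I]/Ki, [I]/Ki = 1.806 − 1 = 0.8061 and Ki = 6.72/0.8061 = 8.34 mM.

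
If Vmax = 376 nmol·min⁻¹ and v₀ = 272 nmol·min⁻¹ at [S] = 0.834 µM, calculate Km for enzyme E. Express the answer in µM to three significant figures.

From v = Vmax[S]/(Km+[S]), Km = [S](Vmax − v)/v.
Km = 0.834 × (376 − 272) / 272 = 86.74/272 = 0.319 µM.

0.319 µM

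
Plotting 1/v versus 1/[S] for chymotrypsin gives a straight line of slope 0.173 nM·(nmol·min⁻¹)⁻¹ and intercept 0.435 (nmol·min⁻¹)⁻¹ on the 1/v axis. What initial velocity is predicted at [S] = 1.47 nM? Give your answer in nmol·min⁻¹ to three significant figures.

1.81 nmol·min⁻¹

The y-intercept is 1/Vmax, so Vmax = 1/0.435 = 2.30 nmol·min⁻¹.
The slope is Km/Vmax, so Km = 0.173 × 2.30 = 0.398 nM.
Then v = 2.30 × 1.47/(0.398 + 1.47) = 1.81 nmol·min⁻¹.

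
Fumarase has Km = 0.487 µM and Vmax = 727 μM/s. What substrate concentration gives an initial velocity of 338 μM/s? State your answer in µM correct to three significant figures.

The required fractional saturation is v/Vmax = 338/727 = 0.4649.
Then [S]/(Km+[S]) = 0.4649 ⇒ [S] = 0.487 × 0.4649/(1 − 0.4649) = 0.423 µM.

0.423 µM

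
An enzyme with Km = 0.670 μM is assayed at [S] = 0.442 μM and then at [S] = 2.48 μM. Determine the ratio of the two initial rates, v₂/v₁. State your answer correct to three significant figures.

1.98

Since Vmax cancels, v₂/v₁ = [S]₂(Km+[S]₁) / [S]₁(Km+[S]₂).
= 2.48×(0.670+0.442) / (0.442×(0.670+2.48)) = 2.758/1.392 = 1.98.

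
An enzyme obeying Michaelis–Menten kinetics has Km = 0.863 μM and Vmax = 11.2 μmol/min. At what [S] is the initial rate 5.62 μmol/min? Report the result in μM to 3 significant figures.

0.869 μM

Rearranging v = Vmax[S]/(Km+[S]) gives [S] = Km·v/(Vmax − v).
[S] = 0.863 × 5.62 / (11.2 − 5.62) = 4.850/5.580 = 0.869 μM.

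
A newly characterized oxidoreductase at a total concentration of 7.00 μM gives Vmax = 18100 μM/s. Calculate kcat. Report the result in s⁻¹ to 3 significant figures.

2590 s⁻¹

kcat = Vmax/[E]total = 18100 μM/s / 7.00 μM = 2590 s⁻¹.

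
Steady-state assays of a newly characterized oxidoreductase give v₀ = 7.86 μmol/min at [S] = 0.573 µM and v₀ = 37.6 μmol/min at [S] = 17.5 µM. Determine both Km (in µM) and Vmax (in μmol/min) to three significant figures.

Km = 2.57 µM; Vmax = 43.1 μmol/min

From v = Vmax[S]/(Km+[S]), each point gives Vmax = v(Km+[S])/[S].
Equating: 7.86(Km+0.573)/0.573 = 37.6(Km+17.5)/17.5.
13.72·Km + 7.86 = 2.149·Km + 37.6, so (13.72 − 2.149)·Km = 37.6 − 7.86.
Km = 29.74/11.57 = 2.57 µM; then Vmax = 7.86(2.57+0.573)/0.573 = 43.1 μmol/min.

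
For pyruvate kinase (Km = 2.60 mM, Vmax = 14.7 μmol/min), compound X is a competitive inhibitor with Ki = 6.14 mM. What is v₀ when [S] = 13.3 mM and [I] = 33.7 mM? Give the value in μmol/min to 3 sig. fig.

With α = 1 + [I]/Ki = 1 + 33.7/6.14 = 6.489, the competitive rate law is v = Vmax[S] / (αKm + [S]).
v = 14.7×13.3 / (6.489×2.60 + 13.3) = 195.5/30.17 = 6.48 μmol/min.

6.48 μmol/min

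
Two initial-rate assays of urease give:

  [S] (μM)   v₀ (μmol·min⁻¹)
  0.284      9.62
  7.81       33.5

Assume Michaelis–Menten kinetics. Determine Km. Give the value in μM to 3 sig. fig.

0.807 μM

In reciprocal form, 1/v = (Km/Vmax)·(1/[S]) + 1/Vmax. The two points give (1/[S], 1/v) = (3.521, 0.1040) and (0.1280, 0.02985).
Slope = (0.1040 − 0.02985)/(3.521 − 0.1280) = 0.02184; intercept = 0.1040 − 0.02184×3.521 = 0.02705.
Vmax = 1/intercept = 37.0 μmol·min⁻¹; Km = slope × Vmax = 0.02184 × 37.0 = 0.807 μM.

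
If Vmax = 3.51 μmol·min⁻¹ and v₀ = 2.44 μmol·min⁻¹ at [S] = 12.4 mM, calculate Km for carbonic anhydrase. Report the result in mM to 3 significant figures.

5.44 mM

From v = Vmax[S]/(Km+[S]), Km = [S](Vmax − v)/v.
Km = 12.4 × (3.51 − 2.44) / 2.44 = 13.27/2.44 = 5.44 mM.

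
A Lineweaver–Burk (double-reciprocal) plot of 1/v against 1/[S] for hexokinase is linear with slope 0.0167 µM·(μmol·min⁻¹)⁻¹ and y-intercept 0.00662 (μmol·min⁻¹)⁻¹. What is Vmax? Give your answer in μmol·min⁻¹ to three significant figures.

151 μmol·min⁻¹

The y-intercept of a Lineweaver–Burk plot equals 1/Vmax, so Vmax = 1/0.00662 = 151 μmol·min⁻¹.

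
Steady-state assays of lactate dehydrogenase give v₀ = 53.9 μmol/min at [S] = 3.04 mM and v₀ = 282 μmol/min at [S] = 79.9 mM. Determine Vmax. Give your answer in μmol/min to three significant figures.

From v = Vmax[S]/(Km+[S]), each point gives Vmax = v(Km+[S])/[S].
Equating: 53.9(Km+3.04)/3.04 = 282(Km+79.9)/79.9.
17.73·Km + 53.9 = 3.529·Km + 282, so (17.73 − 3.529)·Km = 282 − 53.9.
Km = 228.1/14.20 = 16.1 mM; then Vmax = 53.9(16.1+3.04)/3.04 = 339 μmol/min.

339 μmol/min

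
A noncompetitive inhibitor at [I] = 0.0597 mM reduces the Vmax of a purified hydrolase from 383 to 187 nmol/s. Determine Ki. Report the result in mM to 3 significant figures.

0.0570 mM

Noncompetitive: Vmax,app = Vmax/α with α = 1 + [I]/Ki.
α = Vmax/Vmax,app = 383/187 = 2.048.
Ki = [I]/(α − 1) = 0.0597/1.048 = 0.0570 mM.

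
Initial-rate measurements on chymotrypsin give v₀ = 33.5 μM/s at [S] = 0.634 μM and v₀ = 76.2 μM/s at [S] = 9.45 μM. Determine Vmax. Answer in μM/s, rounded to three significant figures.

From v = Vmax[S]/(Km+[S]), each point gives Vmax = v(Km+[S])/[S].
Equating: 33.5(Km+0.634)/0.634 = 76.2(Km+9.45)/9.45.
52.84·Km + 33.5 = 8.063·Km + 76.2, so (52.84 − 8.063)·Km = 76.2 − 33.5.
Km = 42.70/44.78 = 0.954 μM; then Vmax = 33.5(0.954+0.634)/0.634 = 83.9 μM/s.

83.9 μM/s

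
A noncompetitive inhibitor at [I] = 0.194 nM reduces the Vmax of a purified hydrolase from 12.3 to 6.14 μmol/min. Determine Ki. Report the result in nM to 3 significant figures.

0.193 nM

Noncompetitive: Vmax,app = Vmax/α with α = 1 + [I]/Ki.
α = Vmax/Vmax,app = 12.3/6.14 = 2.003.
Ki = [I]/(α − 1) = 0.194/1.003 = 0.193 nM.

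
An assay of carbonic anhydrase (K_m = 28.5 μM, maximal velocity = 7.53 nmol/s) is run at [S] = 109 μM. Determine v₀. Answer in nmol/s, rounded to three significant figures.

[S]/(Km+[S]) = 109/137.5 = 0.7927, the fractional saturation.
v = 0.7927 × Vmax = 0.7927 × 7.53 = 5.97 nmol/s.

5.97 nmol/s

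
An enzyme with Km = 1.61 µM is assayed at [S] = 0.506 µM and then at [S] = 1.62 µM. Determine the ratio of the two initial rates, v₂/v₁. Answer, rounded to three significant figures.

2.10

Since Vmax cancels, v₂/v₁ = [S]₂(Km+[S]₁) / [S]₁(Km+[S]₂).
= 1.62×(1.61+0.506) / (0.506×(1.61+1.62)) = 3.428/1.634 = 2.10.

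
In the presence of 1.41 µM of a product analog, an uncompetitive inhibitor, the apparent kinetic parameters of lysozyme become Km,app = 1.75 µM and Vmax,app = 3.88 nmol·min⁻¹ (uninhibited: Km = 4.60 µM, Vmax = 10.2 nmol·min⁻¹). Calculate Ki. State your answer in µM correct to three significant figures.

0.866 µM

Uncompetitive: Vmax,app = Vmax/α (and Km,app = Km/α) with α = 1 + [I]/Ki.
α = Vmax/Vmax,app = 10.2/3.88 = 2.629.
Ki = [I]/(α − 1) = 1.41/1.629 = 0.866 µM.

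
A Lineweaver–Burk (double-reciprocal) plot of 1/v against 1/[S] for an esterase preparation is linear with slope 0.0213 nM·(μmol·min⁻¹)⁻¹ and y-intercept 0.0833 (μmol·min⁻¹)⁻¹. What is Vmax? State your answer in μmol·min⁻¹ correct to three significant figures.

12.0 μmol·min⁻¹

The y-intercept of a Lineweaver–Burk plot equals 1/Vmax, so Vmax = 1/0.0833 = 12.0 μmol·min⁻¹.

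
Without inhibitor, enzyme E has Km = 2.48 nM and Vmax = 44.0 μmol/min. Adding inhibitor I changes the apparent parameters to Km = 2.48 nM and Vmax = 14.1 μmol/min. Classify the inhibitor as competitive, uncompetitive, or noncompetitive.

noncompetitive

Vmax decreases (44.0 → 14.1 μmol/min) while Km is unchanged — pure noncompetitive inhibition.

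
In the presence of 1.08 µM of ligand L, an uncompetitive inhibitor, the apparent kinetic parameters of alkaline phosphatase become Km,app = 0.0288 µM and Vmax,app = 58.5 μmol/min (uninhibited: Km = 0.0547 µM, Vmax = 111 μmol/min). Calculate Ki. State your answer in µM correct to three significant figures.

1.20 µM

Uncompetitive: Vmax,app = Vmax/α (and Km,app = Km/α) with α = 1 + [I]/Ki.
α = Vmax/Vmax,app = 111/58.5 = 1.897.
Since α = 1 + [I]/Ki, [I]/Ki = 1.897 − 1 = 0.8974 and Ki = 1.08/0.8974 = 1.20 µM.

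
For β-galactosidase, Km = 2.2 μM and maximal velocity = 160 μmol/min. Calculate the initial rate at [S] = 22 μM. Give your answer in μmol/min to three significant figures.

145 μmol/min

[S]/(Km+[S]) = 22/24.20 = 0.9091, the fractional saturation.
v = 0.9091 × Vmax = 0.9091 × 160 = 145 μmol/min.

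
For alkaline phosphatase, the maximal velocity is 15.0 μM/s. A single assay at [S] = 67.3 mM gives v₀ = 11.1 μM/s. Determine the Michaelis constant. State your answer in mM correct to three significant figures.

23.6 mM

v/Vmax = 11.1/15.0 = 0.7400 = [S]/(Km+[S]).
So Km + [S] = [S]/0.7400 = 90.95 mM, giving Km = 90.95 − 67.3 = 23.6 mM.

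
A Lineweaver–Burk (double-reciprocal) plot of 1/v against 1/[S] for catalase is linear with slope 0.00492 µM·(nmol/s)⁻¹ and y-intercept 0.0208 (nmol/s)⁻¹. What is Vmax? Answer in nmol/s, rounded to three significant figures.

The y-intercept of a Lineweaver–Burk plot equals 1/Vmax, so Vmax = 1/0.0208 = 48.1 nmol/s.

48.1 nmol/s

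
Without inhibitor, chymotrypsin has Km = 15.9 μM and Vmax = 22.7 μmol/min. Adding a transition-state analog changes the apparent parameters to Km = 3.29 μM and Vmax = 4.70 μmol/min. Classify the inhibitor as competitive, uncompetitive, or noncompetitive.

uncompetitive

Both Km and Vmax decrease by the same factor (~4.83-fold) — characteristic of uncompetitive inhibition.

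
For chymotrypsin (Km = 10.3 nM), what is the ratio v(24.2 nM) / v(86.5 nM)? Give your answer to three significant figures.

0.785

The fractional saturations are [S]/(Km+[S]) = 86.5/96.80 = 0.8936 and 24.2/34.50 = 0.7014.
v₂/v₁ is just their ratio: 0.7014/0.8936 = 0.785.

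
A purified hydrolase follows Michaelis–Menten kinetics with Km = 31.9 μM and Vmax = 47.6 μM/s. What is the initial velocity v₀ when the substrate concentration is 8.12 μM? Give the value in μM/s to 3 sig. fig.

[S]/(Km+[S]) = 8.12/40.02 = 0.2029, the fractional saturation.
v = 0.2029 × Vmax = 0.2029 × 47.6 = 9.66 μM/s.

9.66 μM/s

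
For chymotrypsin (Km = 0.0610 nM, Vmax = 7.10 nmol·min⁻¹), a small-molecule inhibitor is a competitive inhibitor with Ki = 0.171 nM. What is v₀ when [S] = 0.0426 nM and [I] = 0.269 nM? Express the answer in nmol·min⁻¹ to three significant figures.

With α = 1 + [I]/Ki = 1 + 0.269/0.171 = 2.573, the competitive rate law is v = Vmax[S] / (αKm + [S]).
v = 7.10×0.0426 / (2.573×0.0610 + 0.0426) = 0.3025/0.1996 = 1.52 nmol·min⁻¹.

1.52 nmol·min⁻¹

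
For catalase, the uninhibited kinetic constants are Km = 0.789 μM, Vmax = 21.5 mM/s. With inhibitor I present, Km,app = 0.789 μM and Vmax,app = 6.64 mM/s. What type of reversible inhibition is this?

noncompetitive

Vmax decreases (21.5 → 6.64 mM/s) while Km is unchanged — pure noncompetitive inhibition.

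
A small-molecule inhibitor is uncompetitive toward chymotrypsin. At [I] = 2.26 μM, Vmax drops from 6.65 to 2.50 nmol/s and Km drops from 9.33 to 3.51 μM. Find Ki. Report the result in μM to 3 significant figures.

Uncompetitive: Vmax,app = Vmax/α (and Km,app = Km/α) with α = 1 + [I]/Ki.
α = Vmax/Vmax,app = 6.65/2.50 = 2.660.
Ki = [I]/(α − 1) = 2.26/1.660 = 1.36 μM.

1.36 μM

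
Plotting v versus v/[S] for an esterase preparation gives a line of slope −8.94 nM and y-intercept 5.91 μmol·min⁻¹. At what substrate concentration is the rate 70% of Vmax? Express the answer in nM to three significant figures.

The Eadie–Hofstee slope gives Km = 8.94 nM (slope = −Km).
v/Vmax = [S]/(Km+[S]) = 0.7 ⇒ [S] = Km·0.7/(1−0.7) = 8.94 × 2.333 = 20.9 nM.

20.9 nM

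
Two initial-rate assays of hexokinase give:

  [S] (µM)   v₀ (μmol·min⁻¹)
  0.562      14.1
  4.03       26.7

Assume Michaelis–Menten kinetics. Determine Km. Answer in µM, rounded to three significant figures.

0.682 µM

In reciprocal form, 1/v = (Km/Vmax)·(1/[S]) + 1/Vmax. The two points give (1/[S], 1/v) = (1.779, 0.07092) and (0.2481, 0.03745).
Slope = (0.07092 − 0.03745)/(1.779 − 0.2481) = 0.02186; intercept = 0.07092 − 0.02186×1.779 = 0.03203.
Vmax = 1/intercept = 31.2 μmol·min⁻¹; Km = slope × Vmax = 0.02186 × 31.2 = 0.682 µM.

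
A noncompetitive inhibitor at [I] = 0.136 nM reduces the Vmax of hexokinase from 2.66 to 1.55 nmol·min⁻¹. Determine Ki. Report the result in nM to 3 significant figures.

0.190 nM

Noncompetitive: Vmax,app = Vmax/α with α = 1 + [I]/Ki.
α = Vmax/Vmax,app = 2.66/1.55 = 1.716.
Since α = 1 + [I]/Ki, [I]/Ki = 1.716 − 1 = 0.7161 and Ki = 0.136/0.7161 = 0.190 nM.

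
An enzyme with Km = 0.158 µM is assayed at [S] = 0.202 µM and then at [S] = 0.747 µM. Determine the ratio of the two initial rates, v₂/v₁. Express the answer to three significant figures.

The fractional saturations are [S]/(Km+[S]) = 0.202/0.3600 = 0.5611 and 0.747/0.9050 = 0.8254.
v₂/v₁ is just their ratio: 0.8254/0.5611 = 1.47.

1.47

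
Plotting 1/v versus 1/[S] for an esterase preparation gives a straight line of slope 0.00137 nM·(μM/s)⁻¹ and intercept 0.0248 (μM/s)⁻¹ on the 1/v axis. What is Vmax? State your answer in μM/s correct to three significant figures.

40.3 μM/s

The y-intercept of a Lineweaver–Burk plot equals 1/Vmax, so Vmax = 1/0.0248 = 40.3 μM/s.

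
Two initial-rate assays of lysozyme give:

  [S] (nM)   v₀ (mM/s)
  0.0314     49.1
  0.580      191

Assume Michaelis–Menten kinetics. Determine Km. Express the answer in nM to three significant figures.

0.115 nM

From v = Vmax[S]/(Km+[S]), each point gives Vmax = v(Km+[S])/[S].
Equating: 49.1(Km+0.0314)/0.0314 = 191(Km+0.580)/0.580.
1564·Km + 49.1 = 329.3·Km + 191, so (1564 − 329.3)·Km = 191 − 49.1.
Km = 141.9/1234 = 0.115 nM; then Vmax = 49.1(0.115+0.0314)/0.0314 = 229 mM/s.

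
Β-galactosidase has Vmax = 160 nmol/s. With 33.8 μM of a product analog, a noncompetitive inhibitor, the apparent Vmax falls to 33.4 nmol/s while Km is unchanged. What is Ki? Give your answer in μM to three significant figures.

8.92 μM

Noncompetitive: Vmax,app = Vmax/α with α = 1 + [I]/Ki.
α = Vmax/Vmax,app = 160/33.4 = 4.790.
Ki = [I]/(α − 1) = 33.8/3.790 = 8.92 μM.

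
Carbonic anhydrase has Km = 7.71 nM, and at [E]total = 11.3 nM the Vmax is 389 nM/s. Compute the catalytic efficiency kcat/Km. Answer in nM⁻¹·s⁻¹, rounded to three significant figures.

4.46 nM⁻¹·s⁻¹

kcat = Vmax/[E]total = 389/11.3 = 34.4 s⁻¹.
kcat/Km = 34.4/7.71 = 4.46 nM⁻¹·s⁻¹.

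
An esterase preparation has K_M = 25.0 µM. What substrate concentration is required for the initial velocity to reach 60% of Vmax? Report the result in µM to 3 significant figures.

37.5 µM

v/Vmax = [S]/(Km+[S]) = 0.6, so [S] = Km·0.6/(1 − 0.6) = 25.0 × 1.500.
[S] = 37.5 µM.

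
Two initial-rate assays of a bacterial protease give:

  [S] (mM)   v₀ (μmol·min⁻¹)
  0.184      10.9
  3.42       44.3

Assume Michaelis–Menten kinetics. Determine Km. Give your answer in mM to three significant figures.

0.722 mM

From v = Vmax[S]/(Km+[S]), each point gives Vmax = v(Km+[S])/[S].
Equating: 10.9(Km+0.184)/0.184 = 44.3(Km+3.42)/3.42.
59.24·Km + 10.9 = 12.95·Km + 44.3, so (59.24 − 12.95)·Km = 44.3 − 10.9.
Km = 33.40/46.29 = 0.722 mM; then Vmax = 10.9(0.722+0.184)/0.184 = 53.6 μmol·min⁻¹.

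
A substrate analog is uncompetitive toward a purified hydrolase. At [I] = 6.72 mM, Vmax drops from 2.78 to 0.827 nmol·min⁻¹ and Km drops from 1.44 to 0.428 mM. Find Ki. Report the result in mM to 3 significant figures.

Uncompetitive: Vmax,app = Vmax/α (and Km,app = Km/α) with α = 1 + [I]/Ki.
α = Vmax/Vmax,app = 2.78/0.827 = 3.362.
Ki = [I]/(α − 1) = 6.72/2.362 = 2.85 mM.

2.85 mM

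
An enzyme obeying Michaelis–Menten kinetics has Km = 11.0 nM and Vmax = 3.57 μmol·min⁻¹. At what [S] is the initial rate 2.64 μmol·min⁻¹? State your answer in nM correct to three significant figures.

The required fractional saturation is v/Vmax = 2.64/3.57 = 0.7395.
Then [S]/(Km+[S]) = 0.7395 ⇒ [S] = 11.0 × 0.7395/(1 − 0.7395) = 31.2 nM.

31.2 nM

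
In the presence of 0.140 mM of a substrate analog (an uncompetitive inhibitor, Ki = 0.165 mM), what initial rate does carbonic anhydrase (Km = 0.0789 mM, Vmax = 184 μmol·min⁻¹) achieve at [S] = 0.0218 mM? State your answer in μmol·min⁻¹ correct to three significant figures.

33.7 μmol·min⁻¹

α = 1 + [I]/Ki = 1 + 0.140/0.165 = 1.848.
For an uncompetitive inhibitor, both parameters are divided by α, giving Vmax/α and Km/α: Km,app = 0.0427 mM, Vmax,app = 99.5 μmol·min⁻¹.
v = Vmax,app·[S]/(Km,app + [S]) = 99.5 × 0.0218/(0.0427 + 0.0218) = 33.7 μmol·min⁻¹.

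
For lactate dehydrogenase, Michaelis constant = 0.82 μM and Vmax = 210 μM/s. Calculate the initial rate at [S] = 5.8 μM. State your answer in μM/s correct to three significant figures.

184 μM/s

v = Vmax·[S]/(Km + [S]) = 210 × 5.8 / (0.82 + 5.8)
  = 1218 / 6.620 = 184 μM/s.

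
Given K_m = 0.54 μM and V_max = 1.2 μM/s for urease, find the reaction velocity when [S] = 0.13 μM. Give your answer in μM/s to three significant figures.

[S]/(Km+[S]) = 0.13/0.6700 = 0.1940, the fractional saturation.
v = 0.1940 × Vmax = 0.1940 × 1.2 = 0.233 μM/s.

0.233 μM/s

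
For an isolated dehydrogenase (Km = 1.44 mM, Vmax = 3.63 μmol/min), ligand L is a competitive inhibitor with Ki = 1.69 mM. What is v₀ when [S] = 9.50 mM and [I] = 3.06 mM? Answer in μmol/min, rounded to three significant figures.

α = 1 + [I]/Ki = 1 + 3.06/1.69 = 2.811.
For a competitive inhibitor, Vmax is unchanged and the apparent Km becomes α·Km: Km,app = 4.05 mM, Vmax,app = 3.63 μmol/min.
v = Vmax,app·[S]/(Km,app + [S]) = 3.63 × 9.50/(4.05 + 9.50) = 2.55 μmol/min.

2.55 μmol/min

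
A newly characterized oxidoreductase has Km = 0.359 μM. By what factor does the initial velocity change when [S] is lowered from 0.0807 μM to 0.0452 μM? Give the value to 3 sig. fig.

Since Vmax cancels, v₂/v₁ = [S]₂(Km+[S]₁) / [S]₁(Km+[S]₂).
= 0.0452×(0.359+0.0807) / (0.0807×(0.359+0.0452)) = 0.01987/0.03262 = 0.609.

0.609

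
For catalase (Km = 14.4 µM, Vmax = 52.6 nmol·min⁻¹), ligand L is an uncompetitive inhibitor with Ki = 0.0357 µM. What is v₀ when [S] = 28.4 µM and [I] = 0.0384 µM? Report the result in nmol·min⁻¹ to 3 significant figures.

With α = 1 + [I]/Ki = 1 + 0.0384/0.0357 = 2.076, the uncompetitive rate law is v = (Vmax/α)·[S] / (Km/α + [S]).
v = (52.6/2.076)×28.4 / (14.4/2.076 + 28.4) = 719.7/35.34 = 20.4 nmol·min⁻¹.

20.4 nmol·min⁻¹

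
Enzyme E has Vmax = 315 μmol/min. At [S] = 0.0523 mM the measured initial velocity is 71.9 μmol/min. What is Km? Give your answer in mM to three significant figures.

From v = Vmax[S]/(Km+[S]), Km = [S](Vmax − v)/v.
Km = 0.0523 × (315 − 71.9) / 71.9 = 12.71/71.9 = 0.177 mM.

0.177 mM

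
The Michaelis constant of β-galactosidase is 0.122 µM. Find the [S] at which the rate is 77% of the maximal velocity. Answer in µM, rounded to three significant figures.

0.408 µM

v/Vmax = [S]/(Km+[S]) = 0.77, so [S] = Km·0.77/(1 − 0.77) = 0.122 × 3.348.
[S] = 0.408 µM.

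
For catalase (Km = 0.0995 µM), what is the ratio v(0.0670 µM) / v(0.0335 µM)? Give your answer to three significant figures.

1.60

Since Vmax cancels, v₂/v₁ = [S]₂(Km+[S]₁) / [S]₁(Km+[S]₂).
= 0.0670×(0.0995+0.0335) / (0.0335×(0.0995+0.0670)) = 0.008911/0.005578 = 1.60.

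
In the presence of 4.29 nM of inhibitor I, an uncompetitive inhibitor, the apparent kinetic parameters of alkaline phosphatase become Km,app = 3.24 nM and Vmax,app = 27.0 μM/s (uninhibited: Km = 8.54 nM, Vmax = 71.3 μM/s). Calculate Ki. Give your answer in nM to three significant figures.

2.61 nM

Uncompetitive: Vmax,app = Vmax/α (and Km,app = Km/α) with α = 1 + [I]/Ki.
α = Vmax/Vmax,app = 71.3/27.0 = 2.641.
Since α = 1 + [I]/Ki, [I]/Ki = 2.641 − 1 = 1.641 and Ki = 4.29/1.641 = 2.61 nM.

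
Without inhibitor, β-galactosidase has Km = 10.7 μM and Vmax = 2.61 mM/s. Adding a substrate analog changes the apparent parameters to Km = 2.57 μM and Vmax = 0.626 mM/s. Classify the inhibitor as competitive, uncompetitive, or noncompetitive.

Both Km and Vmax decrease by the same factor (~4.17-fold) — characteristic of uncompetitive inhibition.

uncompetitive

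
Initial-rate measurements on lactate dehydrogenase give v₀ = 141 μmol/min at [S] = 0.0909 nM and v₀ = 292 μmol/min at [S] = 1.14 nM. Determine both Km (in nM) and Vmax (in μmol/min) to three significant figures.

Km = 0.117 nM; Vmax = 322 μmol/min

From v = Vmax[S]/(Km+[S]), each point gives Vmax = v(Km+[S])/[S].
Equating: 141(Km+0.0909)/0.0909 = 292(Km+1.14)/1.14.
1551·Km + 141 = 256.1·Km + 292, so (1551 − 256.1)·Km = 292 − 141.
Km = 151.0/1295 = 0.117 nM; then Vmax = 141(0.117+0.0909)/0.0909 = 322 μmol/min.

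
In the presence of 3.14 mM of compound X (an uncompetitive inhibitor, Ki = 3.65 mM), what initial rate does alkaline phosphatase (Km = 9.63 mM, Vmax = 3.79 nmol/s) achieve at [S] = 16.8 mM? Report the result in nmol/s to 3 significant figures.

1.56 nmol/s

With α = 1 + [I]/Ki = 1 + 3.14/3.65 = 1.860, the uncompetitive rate law is v = (Vmax/α)·[S] / (Km/α + [S]).
v = (3.79/1.860)×16.8 / (9.63/1.860 + 16.8) = 34.23/21.98 = 1.56 nmol/s.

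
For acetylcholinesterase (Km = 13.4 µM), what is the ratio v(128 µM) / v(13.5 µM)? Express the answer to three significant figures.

Since Vmax cancels, v₂/v₁ = [S]₂(Km+[S]₁) / [S]₁(Km+[S]₂).
= 128×(13.4+13.5) / (13.5×(13.4+128)) = 3443/1909 = 1.80.

1.80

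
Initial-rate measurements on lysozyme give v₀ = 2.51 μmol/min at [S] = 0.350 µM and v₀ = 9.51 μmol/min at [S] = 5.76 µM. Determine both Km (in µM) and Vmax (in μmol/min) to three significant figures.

In reciprocal form, 1/v = (Km/Vmax)·(1/[S]) + 1/Vmax. The two points give (1/[S], 1/v) = (2.857, 0.3984) and (0.1736, 0.1052).
Slope = (0.3984 − 0.1052)/(2.857 − 0.1736) = 0.1093; intercept = 0.3984 − 0.1093×2.857 = 0.08618.
Vmax = 1/intercept = 11.6 μmol/min; Km = slope × Vmax = 0.1093 × 11.6 = 1.27 µM.

Km = 1.27 µM; Vmax = 11.6 μmol/min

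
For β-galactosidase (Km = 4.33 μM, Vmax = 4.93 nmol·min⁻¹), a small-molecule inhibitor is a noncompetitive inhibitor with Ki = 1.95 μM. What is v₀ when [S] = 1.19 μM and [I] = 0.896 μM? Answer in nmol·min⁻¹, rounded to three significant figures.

α = 1 + [I]/Ki = 1 + 0.896/1.95 = 1.459.
For a noncompetitive inhibitor, Vmax is reduced to Vmax/α while Km is unchanged: Km,app = 4.33 μM, Vmax,app = 3.38 nmol·min⁻¹.
v = Vmax,app·[S]/(Km,app + [S]) = 3.38 × 1.19/(4.33 + 1.19) = 0.728 nmol·min⁻¹.

0.728 nmol·min⁻¹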